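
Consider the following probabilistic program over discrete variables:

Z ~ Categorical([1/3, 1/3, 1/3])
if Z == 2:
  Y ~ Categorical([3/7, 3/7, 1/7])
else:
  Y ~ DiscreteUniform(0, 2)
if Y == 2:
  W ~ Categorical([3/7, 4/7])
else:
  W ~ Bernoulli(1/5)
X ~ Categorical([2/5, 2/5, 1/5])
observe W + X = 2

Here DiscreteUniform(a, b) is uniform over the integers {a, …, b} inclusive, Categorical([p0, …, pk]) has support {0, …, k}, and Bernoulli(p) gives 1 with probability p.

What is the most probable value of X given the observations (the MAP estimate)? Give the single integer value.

Enumerate traces; 18 have nonzero weight after conditioning:
  (Z=0, Y=0, W=0, X=2) weight 4/225
  (Z=0, Y=0, W=1, X=1) weight 2/225
  (Z=0, Y=1, W=0, X=2) weight 4/225
  (Z=0, Y=1, W=1, X=1) weight 2/225
  (Z=0, Y=2, W=0, X=2) weight 1/105
  (Z=0, Y=2, W=1, X=1) weight 8/315
  (Z=1, Y=0, W=0, X=2) weight 4/225
  (Z=1, Y=0, W=1, X=1) weight 2/225
  … 10 more
Group by X:
  weight(X=1) = 1324/11025
  weight(X=2) = 1543/11025
Total weight = 1324/11025 + 1543/11025 = 2867/11025
P(X=1 | obs) = 1324/11025 / 2867/11025 = 1324/2867
P(X=2 | obs) = 1543/11025 / 2867/11025 = 1543/2867
argmax = 2

argmax_v P(X = v | obs) = 2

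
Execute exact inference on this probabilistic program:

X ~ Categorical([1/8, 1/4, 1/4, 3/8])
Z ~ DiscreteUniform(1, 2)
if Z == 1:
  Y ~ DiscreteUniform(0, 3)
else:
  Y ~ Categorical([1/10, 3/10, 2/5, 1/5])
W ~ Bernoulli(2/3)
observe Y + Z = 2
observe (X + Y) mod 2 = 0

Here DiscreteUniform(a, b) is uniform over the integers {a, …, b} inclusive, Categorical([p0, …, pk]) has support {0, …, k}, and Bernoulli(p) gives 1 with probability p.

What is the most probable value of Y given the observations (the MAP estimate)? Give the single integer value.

argmax_v P(Y = v | obs) = 1

Enumerate traces; 8 have nonzero weight after conditioning:
  (X=0, Z=2, Y=0, W=0) weight 1/480
  (X=0, Z=2, Y=0, W=1) weight 1/240
  (X=1, Z=1, Y=1, W=0) weight 1/96
  (X=1, Z=1, Y=1, W=1) weight 1/48
  (X=2, Z=2, Y=0, W=0) weight 1/240
  (X=2, Z=2, Y=0, W=1) weight 1/120
  (X=3, Z=1, Y=1, W=0) weight 1/64
  (X=3, Z=1, Y=1, W=1) weight 1/32
Group by Y:
  weight(Y=0) = 3/160
  weight(Y=1) = 5/64
Total weight = 3/160 + 5/64 = 31/320
P(Y=0 | obs) = 3/160 / 31/320 = 6/31
P(Y=1 | obs) = 5/64 / 31/320 = 25/31
argmax = 1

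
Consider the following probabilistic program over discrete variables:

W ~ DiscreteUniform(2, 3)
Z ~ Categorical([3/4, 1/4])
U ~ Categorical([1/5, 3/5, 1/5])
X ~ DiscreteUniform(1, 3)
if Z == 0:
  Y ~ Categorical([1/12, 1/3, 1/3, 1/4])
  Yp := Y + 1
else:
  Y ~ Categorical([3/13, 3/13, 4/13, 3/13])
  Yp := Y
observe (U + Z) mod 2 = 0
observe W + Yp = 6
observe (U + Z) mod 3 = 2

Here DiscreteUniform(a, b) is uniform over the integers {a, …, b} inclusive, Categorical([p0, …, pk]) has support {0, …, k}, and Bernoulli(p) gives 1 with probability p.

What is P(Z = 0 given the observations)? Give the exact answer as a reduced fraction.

P(Z = 0 | obs) = 91/127

Enumerate traces; 9 have nonzero weight after conditioning:
  (W=2, Z=0, U=2, X=1, Y=3) weight 1/160
  (W=2, Z=0, U=2, X=2, Y=3) weight 1/160
  (W=2, Z=0, U=2, X=3, Y=3) weight 1/160
  (W=3, Z=0, U=2, X=1, Y=2) weight 1/120
  (W=3, Z=0, U=2, X=2, Y=2) weight 1/120
  (W=3, Z=0, U=2, X=3, Y=2) weight 1/120
  (W=3, Z=1, U=1, X=1, Y=3) weight 3/520
  (W=3, Z=1, U=1, X=2, Y=3) weight 3/520
  … 1 more
Group by Z:
  weight(Z=0) = 7/160
  weight(Z=1) = 9/520
Total weight = 7/160 + 9/520 = 127/2080
P(Z=0 | obs) = 7/160 / 127/2080 = 91/127
P(Z=1 | obs) = 9/520 / 127/2080 = 36/127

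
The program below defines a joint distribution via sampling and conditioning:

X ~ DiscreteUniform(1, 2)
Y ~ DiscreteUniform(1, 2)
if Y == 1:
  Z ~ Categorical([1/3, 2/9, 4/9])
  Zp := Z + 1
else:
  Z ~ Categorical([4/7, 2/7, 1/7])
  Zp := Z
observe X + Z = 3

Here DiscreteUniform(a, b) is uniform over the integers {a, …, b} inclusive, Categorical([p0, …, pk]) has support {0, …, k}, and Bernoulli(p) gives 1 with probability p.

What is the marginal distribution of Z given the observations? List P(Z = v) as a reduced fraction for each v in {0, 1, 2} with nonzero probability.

Enumerate traces; 4 have nonzero weight after conditioning:
  (X=1, Y=1, Z=2) weight 1/9
  (X=1, Y=2, Z=2) weight 1/28
  (X=2, Y=1, Z=1) weight 1/18
  (X=2, Y=2, Z=1) weight 1/14
Group by Z:
  weight(Z=1) = 8/63
  weight(Z=2) = 37/252
Total weight = 8/63 + 37/252 = 23/84
P(Z=1 | obs) = 8/63 / 23/84 = 32/69
P(Z=2 | obs) = 37/252 / 23/84 = 37/69

P(Z=1) = 32/69, P(Z=2) = 37/69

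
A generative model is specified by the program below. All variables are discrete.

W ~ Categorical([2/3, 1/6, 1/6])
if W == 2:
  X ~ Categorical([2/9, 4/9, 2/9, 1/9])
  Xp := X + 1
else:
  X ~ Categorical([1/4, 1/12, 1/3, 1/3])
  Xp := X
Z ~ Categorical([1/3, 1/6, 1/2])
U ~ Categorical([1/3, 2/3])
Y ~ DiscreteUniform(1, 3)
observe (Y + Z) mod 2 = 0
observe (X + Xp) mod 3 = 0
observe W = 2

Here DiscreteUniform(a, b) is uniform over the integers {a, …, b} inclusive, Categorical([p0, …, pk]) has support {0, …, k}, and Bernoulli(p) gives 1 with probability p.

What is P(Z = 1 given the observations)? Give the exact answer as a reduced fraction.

P(Z = 1 | obs) = 2/7

Enumerate traces; 8 have nonzero weight after conditioning:
  (W=2, X=1, Z=0, U=0, Y=2) weight 2/729
  (W=2, X=1, Z=0, U=1, Y=2) weight 4/729
  (W=2, X=1, Z=1, U=0, Y=1) weight 1/729
  (W=2, X=1, Z=1, U=0, Y=3) weight 1/729
  (W=2, X=1, Z=1, U=1, Y=1) weight 2/729
  (W=2, X=1, Z=1, U=1, Y=3) weight 2/729
  (W=2, X=1, Z=2, U=0, Y=2) weight 1/243
  (W=2, X=1, Z=2, U=1, Y=2) weight 2/243
Group by Z:
  weight(Z=0) = 2/243
  weight(Z=1) = 2/243
  weight(Z=2) = 1/81
Total weight = 2/243 + 2/243 + 1/81 = 7/243
P(Z=0 | obs) = 2/243 / 7/243 = 2/7
P(Z=1 | obs) = 2/243 / 7/243 = 2/7
P(Z=2 | obs) = 1/81 / 7/243 = 3/7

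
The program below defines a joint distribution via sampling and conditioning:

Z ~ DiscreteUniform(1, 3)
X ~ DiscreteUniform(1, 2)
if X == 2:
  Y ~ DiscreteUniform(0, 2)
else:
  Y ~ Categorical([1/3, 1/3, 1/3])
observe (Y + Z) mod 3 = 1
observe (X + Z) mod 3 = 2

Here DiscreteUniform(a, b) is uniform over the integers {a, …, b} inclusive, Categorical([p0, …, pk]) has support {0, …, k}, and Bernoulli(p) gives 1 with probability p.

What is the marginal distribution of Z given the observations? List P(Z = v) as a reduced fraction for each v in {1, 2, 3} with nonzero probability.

P(Z=1) = 1/2, P(Z=3) = 1/2

Enumerate traces; 2 have nonzero weight after conditioning:
  (Z=1, X=1, Y=0) weight 1/18
  (Z=3, X=2, Y=1) weight 1/18
Group by Z:
  weight(Z=1) = 1/18
  weight(Z=3) = 1/18
Total weight = 1/18 + 1/18 = 1/9
P(Z=1 | obs) = 1/18 / 1/9 = 1/2
P(Z=3 | obs) = 1/18 / 1/9 = 1/2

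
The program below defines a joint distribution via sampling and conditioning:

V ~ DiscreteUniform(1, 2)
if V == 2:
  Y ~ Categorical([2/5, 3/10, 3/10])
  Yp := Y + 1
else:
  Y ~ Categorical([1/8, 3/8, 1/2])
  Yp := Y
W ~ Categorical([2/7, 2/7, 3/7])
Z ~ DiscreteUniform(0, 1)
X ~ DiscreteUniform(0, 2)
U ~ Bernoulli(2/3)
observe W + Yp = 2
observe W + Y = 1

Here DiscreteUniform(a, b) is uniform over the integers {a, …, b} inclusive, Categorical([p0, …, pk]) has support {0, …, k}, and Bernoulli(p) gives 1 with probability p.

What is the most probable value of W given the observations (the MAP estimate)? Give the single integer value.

argmax_v P(W = v | obs) = 1

Enumerate traces; 24 have nonzero weight after conditioning:
  (V=2, Y=0, W=1, Z=0, X=0, U=0) weight 1/315
  (V=2, Y=0, W=1, Z=0, X=0, U=1) weight 2/315
  (V=2, Y=0, W=1, Z=0, X=1, U=0) weight 1/315
  (V=2, Y=0, W=1, Z=0, X=1, U=1) weight 2/315
  (V=2, Y=0, W=1, Z=0, X=2, U=0) weight 1/315
  (V=2, Y=0, W=1, Z=0, X=2, U=1) weight 2/315
  (V=2, Y=0, W=1, Z=1, X=0, U=0) weight 1/315
  (V=2, Y=0, W=1, Z=1, X=0, U=1) weight 2/315
  (V=2, Y=1, W=0, Z=0, X=0, U=0) weight 1/420
  … 15 more
Group by W:
  weight(W=0) = 3/70
  weight(W=1) = 2/35
Total weight = 3/70 + 2/35 = 1/10
P(W=0 | obs) = 3/70 / 1/10 = 3/7
P(W=1 | obs) = 2/35 / 1/10 = 4/7
argmax = 1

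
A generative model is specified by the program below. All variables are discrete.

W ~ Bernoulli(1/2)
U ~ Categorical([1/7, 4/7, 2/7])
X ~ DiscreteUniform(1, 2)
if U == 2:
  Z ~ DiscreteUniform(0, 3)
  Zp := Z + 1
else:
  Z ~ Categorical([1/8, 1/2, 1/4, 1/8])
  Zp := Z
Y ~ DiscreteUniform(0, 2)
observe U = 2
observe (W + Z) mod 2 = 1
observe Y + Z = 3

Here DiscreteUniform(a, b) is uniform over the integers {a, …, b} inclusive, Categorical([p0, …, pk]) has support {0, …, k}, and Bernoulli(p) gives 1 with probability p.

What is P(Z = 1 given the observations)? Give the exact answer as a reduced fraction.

P(Z = 1 | obs) = 1/3

Enumerate traces; 6 have nonzero weight after conditioning:
  (W=0, U=2, X=1, Z=1, Y=2) weight 1/168
  (W=0, U=2, X=1, Z=3, Y=0) weight 1/168
  (W=0, U=2, X=2, Z=1, Y=2) weight 1/168
  (W=0, U=2, X=2, Z=3, Y=0) weight 1/168
  (W=1, U=2, X=1, Z=2, Y=1) weight 1/168
  (W=1, U=2, X=2, Z=2, Y=1) weight 1/168
Group by Z:
  weight(Z=1) = 1/84
  weight(Z=2) = 1/84
  weight(Z=3) = 1/84
Total weight = 1/84 + 1/84 + 1/84 = 1/28
P(Z=1 | obs) = 1/84 / 1/28 = 1/3
P(Z=2 | obs) = 1/84 / 1/28 = 1/3
P(Z=3 | obs) = 1/84 / 1/28 = 1/3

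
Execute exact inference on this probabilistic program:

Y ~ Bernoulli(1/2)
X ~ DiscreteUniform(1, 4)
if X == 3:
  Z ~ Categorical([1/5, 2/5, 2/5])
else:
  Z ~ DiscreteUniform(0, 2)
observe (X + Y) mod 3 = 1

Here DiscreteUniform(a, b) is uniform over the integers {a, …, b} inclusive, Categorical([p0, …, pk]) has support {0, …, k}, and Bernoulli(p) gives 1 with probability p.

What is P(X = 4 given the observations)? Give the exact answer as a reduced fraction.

Enumerate traces; 9 have nonzero weight after conditioning:
  (Y=0, X=1, Z=0) weight 1/24
  (Y=0, X=1, Z=1) weight 1/24
  (Y=0, X=1, Z=2) weight 1/24
  (Y=0, X=4, Z=0) weight 1/24
  (Y=0, X=4, Z=1) weight 1/24
  (Y=0, X=4, Z=2) weight 1/24
  (Y=1, X=3, Z=0) weight 1/40
  (Y=1, X=3, Z=1) weight 1/20
  … 1 more
Group by X:
  weight(X=1) = 1/8
  weight(X=3) = 1/8
  weight(X=4) = 1/8
Total weight = 1/8 + 1/8 + 1/8 = 3/8
P(X=1 | obs) = 1/8 / 3/8 = 1/3
P(X=3 | obs) = 1/8 / 3/8 = 1/3
P(X=4 | obs) = 1/8 / 3/8 = 1/3

P(X = 4 | obs) = 1/3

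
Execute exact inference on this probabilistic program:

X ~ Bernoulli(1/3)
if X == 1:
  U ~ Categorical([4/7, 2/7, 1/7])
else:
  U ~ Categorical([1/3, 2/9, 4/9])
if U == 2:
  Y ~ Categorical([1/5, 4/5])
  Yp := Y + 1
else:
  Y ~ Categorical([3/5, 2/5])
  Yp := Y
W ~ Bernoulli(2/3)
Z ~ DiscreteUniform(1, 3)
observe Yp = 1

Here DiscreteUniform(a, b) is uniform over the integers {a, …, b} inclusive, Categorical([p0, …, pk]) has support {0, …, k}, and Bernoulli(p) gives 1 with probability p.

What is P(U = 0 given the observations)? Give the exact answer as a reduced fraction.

P(U = 0 | obs) = 156/313

Enumerate traces; 36 have nonzero weight after conditioning:
  (X=0, U=0, Y=1, W=0, Z=1) weight 4/405
  (X=0, U=0, Y=1, W=0, Z=2) weight 4/405
  (X=0, U=0, Y=1, W=0, Z=3) weight 4/405
  (X=0, U=0, Y=1, W=1, Z=1) weight 8/405
  (X=0, U=0, Y=1, W=1, Z=2) weight 8/405
  (X=0, U=0, Y=1, W=1, Z=3) weight 8/405
  (X=0, U=1, Y=1, W=0, Z=1) weight 8/1215
  (X=0, U=1, Y=1, W=0, Z=2) weight 8/1215
  (X=0, U=2, Y=0, W=0, Z=1) weight 8/1215
  … 27 more
Group by U:
  weight(U=0) = 52/315
  weight(U=1) = 92/945
  weight(U=2) = 13/189
Total weight = 52/315 + 92/945 + 13/189 = 313/945
P(U=0 | obs) = 52/315 / 313/945 = 156/313
P(U=1 | obs) = 92/945 / 313/945 = 92/313
P(U=2 | obs) = 13/189 / 313/945 = 65/313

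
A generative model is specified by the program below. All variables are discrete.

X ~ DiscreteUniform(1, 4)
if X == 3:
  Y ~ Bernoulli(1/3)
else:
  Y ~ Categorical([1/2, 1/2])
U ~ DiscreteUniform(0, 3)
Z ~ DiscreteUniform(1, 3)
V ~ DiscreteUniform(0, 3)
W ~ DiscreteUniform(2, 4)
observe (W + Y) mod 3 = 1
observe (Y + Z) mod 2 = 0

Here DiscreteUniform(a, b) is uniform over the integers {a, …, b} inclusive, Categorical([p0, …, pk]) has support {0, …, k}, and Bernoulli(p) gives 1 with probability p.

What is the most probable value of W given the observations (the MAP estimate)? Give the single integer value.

argmax_v P(W = v | obs) = 3

Enumerate traces; 192 have nonzero weight after conditioning:
  (X=1, Y=0, U=0, Z=2, V=0, W=4) weight 1/1152
  (X=1, Y=0, U=0, Z=2, V=1, W=4) weight 1/1152
  (X=1, Y=0, U=0, Z=2, V=2, W=4) weight 1/1152
  (X=1, Y=0, U=0, Z=2, V=3, W=4) weight 1/1152
  (X=1, Y=0, U=1, Z=2, V=0, W=4) weight 1/1152
  (X=1, Y=0, U=1, Z=2, V=1, W=4) weight 1/1152
  (X=1, Y=0, U=1, Z=2, V=2, W=4) weight 1/1152
  (X=1, Y=0, U=1, Z=2, V=3, W=4) weight 1/1152
  (X=1, Y=1, U=0, Z=1, V=0, W=3) weight 1/1152
  … 183 more
Group by W:
  weight(W=3) = 11/108
  weight(W=4) = 13/216
Total weight = 11/108 + 13/216 = 35/216
P(W=3 | obs) = 11/108 / 35/216 = 22/35
P(W=4 | obs) = 13/216 / 35/216 = 13/35
argmax = 3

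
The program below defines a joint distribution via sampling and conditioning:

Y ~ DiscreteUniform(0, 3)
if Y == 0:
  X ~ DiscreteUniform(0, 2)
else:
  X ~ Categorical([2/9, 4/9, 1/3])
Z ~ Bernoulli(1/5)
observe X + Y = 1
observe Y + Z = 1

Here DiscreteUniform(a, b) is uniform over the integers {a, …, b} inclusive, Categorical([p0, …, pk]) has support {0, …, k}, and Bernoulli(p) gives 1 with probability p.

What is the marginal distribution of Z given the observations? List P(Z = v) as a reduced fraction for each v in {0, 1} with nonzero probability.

P(Z=0) = 8/11, P(Z=1) = 3/11

Enumerate traces; 2 have nonzero weight after conditioning:
  (Y=0, X=1, Z=1) weight 1/60
  (Y=1, X=0, Z=0) weight 2/45
Group by Z:
  weight(Z=0) = 2/45
  weight(Z=1) = 1/60
Total weight = 2/45 + 1/60 = 11/180
P(Z=0 | obs) = 2/45 / 11/180 = 8/11
P(Z=1 | obs) = 1/60 / 11/180 = 3/11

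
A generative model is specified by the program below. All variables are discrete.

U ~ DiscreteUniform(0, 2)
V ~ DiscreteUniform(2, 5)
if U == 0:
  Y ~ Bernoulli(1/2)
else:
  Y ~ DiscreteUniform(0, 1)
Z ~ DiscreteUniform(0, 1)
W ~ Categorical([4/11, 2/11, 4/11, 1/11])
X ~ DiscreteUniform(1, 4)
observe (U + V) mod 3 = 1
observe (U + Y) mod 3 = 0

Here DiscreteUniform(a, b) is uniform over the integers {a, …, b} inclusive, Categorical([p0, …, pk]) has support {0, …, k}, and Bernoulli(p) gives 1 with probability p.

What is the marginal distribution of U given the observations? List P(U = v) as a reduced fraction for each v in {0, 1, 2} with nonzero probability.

Enumerate traces; 96 have nonzero weight after conditioning:
  (U=0, V=4, Y=0, Z=0, W=0, X=1) weight 1/528
  (U=0, V=4, Y=0, Z=0, W=0, X=2) weight 1/528
  (U=0, V=4, Y=0, Z=0, W=0, X=3) weight 1/528
  (U=0, V=4, Y=0, Z=0, W=0, X=4) weight 1/528
  (U=0, V=4, Y=0, Z=0, W=1, X=1) weight 1/1056
  (U=0, V=4, Y=0, Z=0, W=1, X=2) weight 1/1056
  (U=0, V=4, Y=0, Z=0, W=1, X=3) weight 1/1056
  (U=0, V=4, Y=0, Z=0, W=1, X=4) weight 1/1056
  (U=2, V=2, Y=1, Z=0, W=0, X=1) weight 1/528
  … 87 more
Group by U:
  weight(U=0) = 1/24
  weight(U=2) = 1/12
Total weight = 1/24 + 1/12 = 1/8
P(U=0 | obs) = 1/24 / 1/8 = 1/3
P(U=2 | obs) = 1/12 / 1/8 = 2/3

P(U=0) = 1/3, P(U=2) = 2/3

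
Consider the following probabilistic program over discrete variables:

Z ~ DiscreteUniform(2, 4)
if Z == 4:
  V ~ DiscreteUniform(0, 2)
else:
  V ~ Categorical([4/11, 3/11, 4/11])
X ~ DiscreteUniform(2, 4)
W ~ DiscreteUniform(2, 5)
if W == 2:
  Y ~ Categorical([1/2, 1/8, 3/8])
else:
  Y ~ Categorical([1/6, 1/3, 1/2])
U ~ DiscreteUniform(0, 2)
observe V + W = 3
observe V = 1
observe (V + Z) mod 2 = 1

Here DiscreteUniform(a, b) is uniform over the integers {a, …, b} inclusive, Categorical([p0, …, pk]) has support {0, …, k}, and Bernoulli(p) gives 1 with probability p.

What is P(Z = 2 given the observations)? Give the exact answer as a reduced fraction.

P(Z = 2 | obs) = 9/20

Enumerate traces; 54 have nonzero weight after conditioning:
  (Z=2, V=1, X=2, W=2, Y=0, U=0) weight 1/792
  (Z=2, V=1, X=2, W=2, Y=0, U=1) weight 1/792
  (Z=2, V=1, X=2, W=2, Y=0, U=2) weight 1/792
  (Z=2, V=1, X=2, W=2, Y=1, U=0) weight 1/3168
  (Z=2, V=1, X=2, W=2, Y=1, U=1) weight 1/3168
  (Z=2, V=1, X=2, W=2, Y=1, U=2) weight 1/3168
  (Z=2, V=1, X=2, W=2, Y=2, U=0) weight 1/1056
  (Z=2, V=1, X=2, W=2, Y=2, U=1) weight 1/1056
  (Z=4, V=1, X=2, W=2, Y=0, U=0) weight 1/648
  … 45 more
Group by Z:
  weight(Z=2) = 1/44
  weight(Z=4) = 1/36
Total weight = 1/44 + 1/36 = 5/99
P(Z=2 | obs) = 1/44 / 5/99 = 9/20
P(Z=4 | obs) = 1/36 / 5/99 = 11/20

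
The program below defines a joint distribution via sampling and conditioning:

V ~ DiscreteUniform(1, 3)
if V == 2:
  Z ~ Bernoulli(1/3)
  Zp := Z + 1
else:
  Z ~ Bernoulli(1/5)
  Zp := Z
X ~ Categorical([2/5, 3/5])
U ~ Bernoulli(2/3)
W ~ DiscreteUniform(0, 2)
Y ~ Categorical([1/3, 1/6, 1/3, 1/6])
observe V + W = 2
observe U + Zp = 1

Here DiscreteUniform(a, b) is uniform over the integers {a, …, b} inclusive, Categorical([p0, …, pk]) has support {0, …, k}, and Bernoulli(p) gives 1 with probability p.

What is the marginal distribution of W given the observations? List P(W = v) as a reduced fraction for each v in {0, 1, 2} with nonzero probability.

Enumerate traces; 24 have nonzero weight after conditioning:
  (V=1, Z=0, X=0, U=1, W=1, Y=0) weight 16/2025
  (V=1, Z=0, X=0, U=1, W=1, Y=1) weight 8/2025
  (V=1, Z=0, X=0, U=1, W=1, Y=2) weight 16/2025
  (V=1, Z=0, X=0, U=1, W=1, Y=3) weight 8/2025
  (V=1, Z=0, X=1, U=1, W=1, Y=0) weight 8/675
  (V=1, Z=0, X=1, U=1, W=1, Y=1) weight 4/675
  (V=1, Z=0, X=1, U=1, W=1, Y=2) weight 8/675
  (V=1, Z=0, X=1, U=1, W=1, Y=3) weight 4/675
  (V=2, Z=0, X=0, U=0, W=0, Y=0) weight 4/1215
  … 15 more
Group by W:
  weight(W=0) = 2/81
  weight(W=1) = 1/15
Total weight = 2/81 + 1/15 = 37/405
P(W=0 | obs) = 2/81 / 37/405 = 10/37
P(W=1 | obs) = 1/15 / 37/405 = 27/37

P(W=0) = 10/37, P(W=1) = 27/37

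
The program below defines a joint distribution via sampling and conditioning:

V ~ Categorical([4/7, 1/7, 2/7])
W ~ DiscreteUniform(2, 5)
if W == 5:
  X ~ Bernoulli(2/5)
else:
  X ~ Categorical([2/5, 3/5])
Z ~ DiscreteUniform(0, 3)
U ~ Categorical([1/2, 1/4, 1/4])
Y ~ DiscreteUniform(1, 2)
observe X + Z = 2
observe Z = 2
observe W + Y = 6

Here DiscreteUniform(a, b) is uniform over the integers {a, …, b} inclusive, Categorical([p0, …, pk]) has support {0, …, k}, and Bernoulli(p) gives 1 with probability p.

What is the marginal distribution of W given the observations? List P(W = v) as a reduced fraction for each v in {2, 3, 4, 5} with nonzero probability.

P(W=4) = 2/5, P(W=5) = 3/5

Enumerate traces; 18 have nonzero weight after conditioning:
  (V=0, W=4, X=0, Z=2, U=0, Y=2) weight 1/280
  (V=0, W=4, X=0, Z=2, U=1, Y=2) weight 1/560
  (V=0, W=4, X=0, Z=2, U=2, Y=2) weight 1/560
  (V=0, W=5, X=0, Z=2, U=0, Y=1) weight 3/560
  (V=0, W=5, X=0, Z=2, U=1, Y=1) weight 3/1120
  (V=0, W=5, X=0, Z=2, U=2, Y=1) weight 3/1120
  (V=1, W=4, X=0, Z=2, U=0, Y=2) weight 1/1120
  (V=1, W=4, X=0, Z=2, U=1, Y=2) weight 1/2240
  … 10 more
Group by W:
  weight(W=4) = 1/80
  weight(W=5) = 3/160
Total weight = 1/80 + 3/160 = 1/32
P(W=4 | obs) = 1/80 / 1/32 = 2/5
P(W=5 | obs) = 3/160 / 1/32 = 3/5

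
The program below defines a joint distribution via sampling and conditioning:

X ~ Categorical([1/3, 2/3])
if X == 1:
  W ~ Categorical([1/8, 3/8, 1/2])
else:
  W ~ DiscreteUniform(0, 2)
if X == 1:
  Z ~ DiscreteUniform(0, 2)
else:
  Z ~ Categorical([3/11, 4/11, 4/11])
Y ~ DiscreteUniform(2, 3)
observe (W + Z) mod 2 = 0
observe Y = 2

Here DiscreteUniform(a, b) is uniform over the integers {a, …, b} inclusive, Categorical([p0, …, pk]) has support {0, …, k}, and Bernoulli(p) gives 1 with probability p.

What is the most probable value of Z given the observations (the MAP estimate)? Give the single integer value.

Enumerate traces; 10 have nonzero weight after conditioning:
  (X=0, W=0, Z=0, Y=2) weight 1/66
  (X=0, W=0, Z=2, Y=2) weight 2/99
  (X=0, W=1, Z=1, Y=2) weight 2/99
  (X=0, W=2, Z=0, Y=2) weight 1/66
  (X=0, W=2, Z=2, Y=2) weight 2/99
  (X=1, W=0, Z=0, Y=2) weight 1/72
  (X=1, W=0, Z=2, Y=2) weight 1/72
  (X=1, W=1, Z=1, Y=2) weight 1/24
  … 2 more
Group by Z:
  weight(Z=0) = 79/792
  weight(Z=1) = 49/792
  weight(Z=2) = 29/264
Total weight = 79/792 + 49/792 + 29/264 = 215/792
P(Z=0 | obs) = 79/792 / 215/792 = 79/215
P(Z=1 | obs) = 49/792 / 215/792 = 49/215
P(Z=2 | obs) = 29/264 / 215/792 = 87/215
argmax = 2

argmax_v P(Z = v | obs) = 2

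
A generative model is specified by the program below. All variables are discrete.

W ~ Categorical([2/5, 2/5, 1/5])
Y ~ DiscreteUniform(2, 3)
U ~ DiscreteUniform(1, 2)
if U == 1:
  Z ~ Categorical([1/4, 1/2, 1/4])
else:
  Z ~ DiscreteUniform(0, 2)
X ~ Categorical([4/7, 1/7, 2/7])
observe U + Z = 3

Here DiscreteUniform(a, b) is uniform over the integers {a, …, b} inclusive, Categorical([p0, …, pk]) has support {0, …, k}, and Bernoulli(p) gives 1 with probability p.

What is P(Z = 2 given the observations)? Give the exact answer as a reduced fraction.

Enumerate traces; 36 have nonzero weight after conditioning:
  (W=0, Y=2, U=1, Z=2, X=0) weight 1/70
  (W=0, Y=2, U=1, Z=2, X=1) weight 1/280
  (W=0, Y=2, U=1, Z=2, X=2) weight 1/140
  (W=0, Y=2, U=2, Z=1, X=0) weight 2/105
  (W=0, Y=2, U=2, Z=1, X=1) weight 1/210
  (W=0, Y=2, U=2, Z=1, X=2) weight 1/105
  (W=0, Y=3, U=1, Z=2, X=0) weight 1/70
  (W=0, Y=3, U=1, Z=2, X=1) weight 1/280
  … 28 more
Group by Z:
  weight(Z=1) = 1/6
  weight(Z=2) = 1/8
Total weight = 1/6 + 1/8 = 7/24
P(Z=1 | obs) = 1/6 / 7/24 = 4/7
P(Z=2 | obs) = 1/8 / 7/24 = 3/7

P(Z = 2 | obs) = 3/7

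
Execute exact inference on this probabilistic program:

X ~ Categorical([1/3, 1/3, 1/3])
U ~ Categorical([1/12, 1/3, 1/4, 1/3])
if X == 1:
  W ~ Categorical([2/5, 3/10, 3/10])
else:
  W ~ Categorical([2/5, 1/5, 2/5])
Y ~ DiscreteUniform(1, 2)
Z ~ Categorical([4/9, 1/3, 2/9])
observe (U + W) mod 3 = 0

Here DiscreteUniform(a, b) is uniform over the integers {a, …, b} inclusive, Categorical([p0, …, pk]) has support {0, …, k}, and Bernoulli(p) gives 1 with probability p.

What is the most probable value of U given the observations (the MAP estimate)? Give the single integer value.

Enumerate traces; 72 have nonzero weight after conditioning:
  (X=0, U=0, W=0, Y=1, Z=0) weight 1/405
  (X=0, U=0, W=0, Y=1, Z=1) weight 1/540
  (X=0, U=0, W=0, Y=1, Z=2) weight 1/810
  (X=0, U=0, W=0, Y=2, Z=0) weight 1/405
  (X=0, U=0, W=0, Y=2, Z=1) weight 1/540
  (X=0, U=0, W=0, Y=2, Z=2) weight 1/810
  (X=0, U=1, W=2, Y=1, Z=0) weight 4/405
  (X=0, U=1, W=2, Y=1, Z=1) weight 1/135
  (X=0, U=2, W=1, Y=1, Z=0) weight 1/270
  (X=0, U=3, W=0, Y=1, Z=0) weight 4/405
  … 62 more
Group by U:
  weight(U=0) = 1/30
  weight(U=1) = 11/90
  weight(U=2) = 7/120
  weight(U=3) = 2/15
Total weight = 1/30 + 11/90 + 7/120 + 2/15 = 25/72
P(U=0 | obs) = 1/30 / 25/72 = 12/125
P(U=1 | obs) = 11/90 / 25/72 = 44/125
P(U=2 | obs) = 7/120 / 25/72 = 21/125
P(U=3 | obs) = 2/15 / 25/72 = 48/125
argmax = 3

argmax_v P(U = v | obs) = 3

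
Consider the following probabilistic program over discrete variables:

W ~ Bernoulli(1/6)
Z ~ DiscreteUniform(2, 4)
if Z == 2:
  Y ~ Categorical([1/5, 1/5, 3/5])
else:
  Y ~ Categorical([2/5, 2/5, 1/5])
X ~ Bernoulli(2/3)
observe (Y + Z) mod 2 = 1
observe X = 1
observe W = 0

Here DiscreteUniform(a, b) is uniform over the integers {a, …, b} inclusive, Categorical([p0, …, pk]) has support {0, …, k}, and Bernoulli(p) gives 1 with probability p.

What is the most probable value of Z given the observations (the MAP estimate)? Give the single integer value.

argmax_v P(Z = v | obs) = 3

Enumerate traces; 4 have nonzero weight after conditioning:
  (W=0, Z=2, Y=1, X=1) weight 1/27
  (W=0, Z=3, Y=0, X=1) weight 2/27
  (W=0, Z=3, Y=2, X=1) weight 1/27
  (W=0, Z=4, Y=1, X=1) weight 2/27
Group by Z:
  weight(Z=2) = 1/27
  weight(Z=3) = 1/9
  weight(Z=4) = 2/27
Total weight = 1/27 + 1/9 + 2/27 = 2/9
P(Z=2 | obs) = 1/27 / 2/9 = 1/6
P(Z=3 | obs) = 1/9 / 2/9 = 1/2
P(Z=4 | obs) = 2/27 / 2/9 = 1/3
argmax = 3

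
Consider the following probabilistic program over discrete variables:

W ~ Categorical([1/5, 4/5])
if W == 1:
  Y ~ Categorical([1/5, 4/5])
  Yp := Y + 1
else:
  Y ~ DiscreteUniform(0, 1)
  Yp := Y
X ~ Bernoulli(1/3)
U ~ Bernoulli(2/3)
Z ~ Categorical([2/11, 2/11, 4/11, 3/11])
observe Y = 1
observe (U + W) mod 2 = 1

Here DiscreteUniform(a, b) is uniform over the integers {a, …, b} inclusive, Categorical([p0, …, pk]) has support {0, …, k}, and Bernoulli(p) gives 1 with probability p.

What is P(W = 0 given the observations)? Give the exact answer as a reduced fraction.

Enumerate traces; 16 have nonzero weight after conditioning:
  (W=0, Y=1, X=0, U=1, Z=0) weight 4/495
  (W=0, Y=1, X=0, U=1, Z=1) weight 4/495
  (W=0, Y=1, X=0, U=1, Z=2) weight 8/495
  (W=0, Y=1, X=0, U=1, Z=3) weight 2/165
  (W=0, Y=1, X=1, U=1, Z=0) weight 2/495
  (W=0, Y=1, X=1, U=1, Z=1) weight 2/495
  (W=0, Y=1, X=1, U=1, Z=2) weight 4/495
  (W=0, Y=1, X=1, U=1, Z=3) weight 1/165
  (W=1, Y=1, X=0, U=0, Z=0) weight 64/2475
  … 7 more
Group by W:
  weight(W=0) = 1/15
  weight(W=1) = 16/75
Total weight = 1/15 + 16/75 = 7/25
P(W=0 | obs) = 1/15 / 7/25 = 5/21
P(W=1 | obs) = 16/75 / 7/25 = 16/21

P(W = 0 | obs) = 5/21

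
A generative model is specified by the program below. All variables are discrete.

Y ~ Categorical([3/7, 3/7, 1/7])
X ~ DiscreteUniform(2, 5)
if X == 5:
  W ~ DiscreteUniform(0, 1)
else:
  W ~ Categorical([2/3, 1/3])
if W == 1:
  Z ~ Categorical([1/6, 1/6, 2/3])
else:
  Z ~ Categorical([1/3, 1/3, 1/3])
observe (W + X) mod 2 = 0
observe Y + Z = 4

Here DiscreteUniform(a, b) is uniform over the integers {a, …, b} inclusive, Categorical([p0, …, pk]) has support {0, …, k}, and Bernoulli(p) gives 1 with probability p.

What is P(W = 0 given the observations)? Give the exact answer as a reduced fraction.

Enumerate traces; 4 have nonzero weight after conditioning:
  (Y=2, X=2, W=0, Z=2) weight 1/126
  (Y=2, X=3, W=1, Z=2) weight 1/126
  (Y=2, X=4, W=0, Z=2) weight 1/126
  (Y=2, X=5, W=1, Z=2) weight 1/84
Group by W:
  weight(W=0) = 1/63
  weight(W=1) = 5/252
Total weight = 1/63 + 5/252 = 1/28
P(W=0 | obs) = 1/63 / 1/28 = 4/9
P(W=1 | obs) = 5/252 / 1/28 = 5/9

P(W = 0 | obs) = 4/9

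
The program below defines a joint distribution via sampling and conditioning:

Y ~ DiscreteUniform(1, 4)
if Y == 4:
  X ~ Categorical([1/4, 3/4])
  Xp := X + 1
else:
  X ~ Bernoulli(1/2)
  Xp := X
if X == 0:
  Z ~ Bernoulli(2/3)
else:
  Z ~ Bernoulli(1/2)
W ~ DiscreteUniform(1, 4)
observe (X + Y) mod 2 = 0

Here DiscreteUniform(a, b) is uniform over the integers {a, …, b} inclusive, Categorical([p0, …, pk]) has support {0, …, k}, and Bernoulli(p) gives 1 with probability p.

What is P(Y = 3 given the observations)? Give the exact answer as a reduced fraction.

Enumerate traces; 32 have nonzero weight after conditioning:
  (Y=1, X=1, Z=0, W=1) weight 1/64
  (Y=1, X=1, Z=0, W=2) weight 1/64
  (Y=1, X=1, Z=0, W=3) weight 1/64
  (Y=1, X=1, Z=0, W=4) weight 1/64
  (Y=1, X=1, Z=1, W=1) weight 1/64
  (Y=1, X=1, Z=1, W=2) weight 1/64
  (Y=1, X=1, Z=1, W=3) weight 1/64
  (Y=1, X=1, Z=1, W=4) weight 1/64
  (Y=2, X=0, Z=0, W=1) weight 1/96
  (Y=3, X=1, Z=0, W=1) weight 1/64
  … 22 more
Group by Y:
  weight(Y=1) = 1/8
  weight(Y=2) = 1/8
  weight(Y=3) = 1/8
  weight(Y=4) = 1/16
Total weight = 1/8 + 1/8 + 1/8 + 1/16 = 7/16
P(Y=1 | obs) = 1/8 / 7/16 = 2/7
P(Y=2 | obs) = 1/8 / 7/16 = 2/7
P(Y=3 | obs) = 1/8 / 7/16 = 2/7
P(Y=4 | obs) = 1/16 / 7/16 = 1/7

P(Y = 3 | obs) = 2/7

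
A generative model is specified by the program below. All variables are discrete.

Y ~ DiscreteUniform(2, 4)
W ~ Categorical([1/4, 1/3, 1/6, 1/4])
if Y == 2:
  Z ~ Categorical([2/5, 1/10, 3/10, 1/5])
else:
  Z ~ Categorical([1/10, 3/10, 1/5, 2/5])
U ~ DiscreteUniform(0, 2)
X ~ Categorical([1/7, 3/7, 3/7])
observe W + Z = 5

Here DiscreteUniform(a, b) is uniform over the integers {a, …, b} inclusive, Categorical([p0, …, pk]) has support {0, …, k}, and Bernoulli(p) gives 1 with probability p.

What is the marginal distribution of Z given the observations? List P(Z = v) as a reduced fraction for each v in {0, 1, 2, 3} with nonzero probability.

Enumerate traces; 54 have nonzero weight after conditioning:
  (Y=2, W=2, Z=3, U=0, X=0) weight 1/1890
  (Y=2, W=2, Z=3, U=0, X=1) weight 1/630
  (Y=2, W=2, Z=3, U=0, X=2) weight 1/630
  (Y=2, W=2, Z=3, U=1, X=0) weight 1/1890
  (Y=2, W=2, Z=3, U=1, X=1) weight 1/630
  (Y=2, W=2, Z=3, U=1, X=2) weight 1/630
  (Y=2, W=2, Z=3, U=2, X=0) weight 1/1890
  (Y=2, W=2, Z=3, U=2, X=1) weight 1/630
  (Y=2, W=3, Z=2, U=0, X=0) weight 1/840
  … 45 more
Group by Z:
  weight(Z=2) = 7/120
  weight(Z=3) = 1/18
Total weight = 7/120 + 1/18 = 41/360
P(Z=2 | obs) = 7/120 / 41/360 = 21/41
P(Z=3 | obs) = 1/18 / 41/360 = 20/41

P(Z=2) = 21/41, P(Z=3) = 20/41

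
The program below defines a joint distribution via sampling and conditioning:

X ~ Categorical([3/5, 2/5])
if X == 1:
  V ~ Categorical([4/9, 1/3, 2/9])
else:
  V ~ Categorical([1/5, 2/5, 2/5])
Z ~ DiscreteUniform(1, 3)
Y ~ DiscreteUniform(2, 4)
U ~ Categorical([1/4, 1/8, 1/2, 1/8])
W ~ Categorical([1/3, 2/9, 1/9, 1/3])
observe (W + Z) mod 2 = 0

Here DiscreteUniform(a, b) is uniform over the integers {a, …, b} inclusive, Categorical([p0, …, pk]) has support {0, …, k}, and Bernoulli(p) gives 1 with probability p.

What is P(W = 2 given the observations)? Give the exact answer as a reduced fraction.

Enumerate traces; 432 have nonzero weight after conditioning:
  (X=0, V=0, Z=1, Y=2, U=0, W=1) weight 1/1350
  (X=0, V=0, Z=1, Y=2, U=0, W=3) weight 1/900
  (X=0, V=0, Z=1, Y=2, U=1, W=1) weight 1/2700
  (X=0, V=0, Z=1, Y=2, U=1, W=3) weight 1/1800
  (X=0, V=0, Z=1, Y=2, U=2, W=1) weight 1/675
  (X=0, V=0, Z=1, Y=2, U=2, W=3) weight 1/450
  (X=0, V=0, Z=1, Y=2, U=3, W=1) weight 1/2700
  (X=0, V=0, Z=1, Y=2, U=3, W=3) weight 1/1800
  (X=0, V=0, Z=2, Y=2, U=0, W=0) weight 1/900
  (X=0, V=0, Z=2, Y=2, U=0, W=2) weight 1/2700
  … 422 more
Group by W:
  weight(W=0) = 1/9
  weight(W=1) = 4/27
  weight(W=2) = 1/27
  weight(W=3) = 2/9
Total weight = 1/9 + 4/27 + 1/27 + 2/9 = 14/27
P(W=0 | obs) = 1/9 / 14/27 = 3/14
P(W=1 | obs) = 4/27 / 14/27 = 2/7
P(W=2 | obs) = 1/27 / 14/27 = 1/14
P(W=3 | obs) = 2/9 / 14/27 = 3/7

P(W = 2 | obs) = 1/14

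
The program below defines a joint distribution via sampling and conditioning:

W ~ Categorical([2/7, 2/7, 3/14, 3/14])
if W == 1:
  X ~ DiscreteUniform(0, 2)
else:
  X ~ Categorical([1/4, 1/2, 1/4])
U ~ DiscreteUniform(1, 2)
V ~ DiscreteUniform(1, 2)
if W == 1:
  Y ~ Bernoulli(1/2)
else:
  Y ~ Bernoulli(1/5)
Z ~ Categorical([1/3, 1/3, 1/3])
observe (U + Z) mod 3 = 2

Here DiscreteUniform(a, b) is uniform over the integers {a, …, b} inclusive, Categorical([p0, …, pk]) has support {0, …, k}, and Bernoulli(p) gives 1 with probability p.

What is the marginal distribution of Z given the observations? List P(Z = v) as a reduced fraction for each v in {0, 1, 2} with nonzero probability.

P(Z=0) = 1/2, P(Z=1) = 1/2

Enumerate traces; 96 have nonzero weight after conditioning:
  (W=0, X=0, U=1, V=1, Y=0, Z=1) weight 1/210
  (W=0, X=0, U=1, V=1, Y=1, Z=1) weight 1/840
  (W=0, X=0, U=1, V=2, Y=0, Z=1) weight 1/210
  (W=0, X=0, U=1, V=2, Y=1, Z=1) weight 1/840
  (W=0, X=0, U=2, V=1, Y=0, Z=0) weight 1/210
  (W=0, X=0, U=2, V=1, Y=1, Z=0) weight 1/840
  (W=0, X=0, U=2, V=2, Y=0, Z=0) weight 1/210
  (W=0, X=0, U=2, V=2, Y=1, Z=0) weight 1/840
  … 88 more
Group by Z:
  weight(Z=0) = 1/6
  weight(Z=1) = 1/6
Total weight = 1/6 + 1/6 = 1/3
P(Z=0 | obs) = 1/6 / 1/3 = 1/2
P(Z=1 | obs) = 1/6 / 1/3 = 1/2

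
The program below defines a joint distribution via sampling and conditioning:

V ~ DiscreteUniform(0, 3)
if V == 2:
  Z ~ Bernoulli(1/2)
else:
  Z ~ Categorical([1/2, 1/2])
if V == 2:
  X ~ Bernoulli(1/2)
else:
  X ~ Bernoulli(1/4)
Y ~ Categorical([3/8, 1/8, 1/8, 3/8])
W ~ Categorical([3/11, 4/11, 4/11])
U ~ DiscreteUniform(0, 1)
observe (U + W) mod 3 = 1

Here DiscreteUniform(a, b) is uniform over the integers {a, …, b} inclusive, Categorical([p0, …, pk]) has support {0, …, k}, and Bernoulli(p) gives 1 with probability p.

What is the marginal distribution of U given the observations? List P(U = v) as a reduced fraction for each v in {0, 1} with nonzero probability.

Enumerate traces; 128 have nonzero weight after conditioning:
  (V=0, Z=0, X=0, Y=0, W=0, U=1) weight 27/5632
  (V=0, Z=0, X=0, Y=0, W=1, U=0) weight 9/1408
  (V=0, Z=0, X=0, Y=1, W=0, U=1) weight 9/5632
  (V=0, Z=0, X=0, Y=1, W=1, U=0) weight 3/1408
  (V=0, Z=0, X=0, Y=2, W=0, U=1) weight 9/5632
  (V=0, Z=0, X=0, Y=2, W=1, U=0) weight 3/1408
  (V=0, Z=0, X=0, Y=3, W=0, U=1) weight 27/5632
  (V=0, Z=0, X=0, Y=3, W=1, U=0) weight 9/1408
  … 120 more
Group by U:
  weight(U=0) = 2/11
  weight(U=1) = 3/22
Total weight = 2/11 + 3/22 = 7/22
P(U=0 | obs) = 2/11 / 7/22 = 4/7
P(U=1 | obs) = 3/22 / 7/22 = 3/7

P(U=0) = 4/7, P(U=1) = 3/7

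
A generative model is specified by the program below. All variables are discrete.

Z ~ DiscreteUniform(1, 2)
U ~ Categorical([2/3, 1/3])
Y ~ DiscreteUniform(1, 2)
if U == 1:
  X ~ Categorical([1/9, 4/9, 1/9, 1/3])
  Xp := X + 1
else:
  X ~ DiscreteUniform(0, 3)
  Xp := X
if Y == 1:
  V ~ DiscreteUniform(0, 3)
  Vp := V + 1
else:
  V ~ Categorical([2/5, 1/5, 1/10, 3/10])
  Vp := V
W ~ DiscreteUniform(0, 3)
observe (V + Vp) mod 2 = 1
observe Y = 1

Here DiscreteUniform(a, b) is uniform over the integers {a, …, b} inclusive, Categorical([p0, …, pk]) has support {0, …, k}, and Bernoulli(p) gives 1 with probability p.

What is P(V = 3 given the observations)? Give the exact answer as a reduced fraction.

P(V = 3 | obs) = 1/4

Enumerate traces; 256 have nonzero weight after conditioning:
  (Z=1, U=0, Y=1, X=0, V=0, W=0) weight 1/384
  (Z=1, U=0, Y=1, X=0, V=0, W=1) weight 1/384
  (Z=1, U=0, Y=1, X=0, V=0, W=2) weight 1/384
  (Z=1, U=0, Y=1, X=0, V=0, W=3) weight 1/384
  (Z=1, U=0, Y=1, X=0, V=1, W=0) weight 1/384
  (Z=1, U=0, Y=1, X=0, V=1, W=1) weight 1/384
  (Z=1, U=0, Y=1, X=0, V=1, W=2) weight 1/384
  (Z=1, U=0, Y=1, X=0, V=1, W=3) weight 1/384
  (Z=1, U=0, Y=1, X=0, V=2, W=0) weight 1/384
  (Z=1, U=0, Y=1, X=0, V=3, W=0) weight 1/384
  … 246 more
Group by V:
  weight(V=0) = 1/8
  weight(V=1) = 1/8
  weight(V=2) = 1/8
  weight(V=3) = 1/8
Total weight = 1/8 + 1/8 + 1/8 + 1/8 = 1/2
P(V=0 | obs) = 1/8 / 1/2 = 1/4
P(V=1 | obs) = 1/8 / 1/2 = 1/4
P(V=2 | obs) = 1/8 / 1/2 = 1/4
P(V=3 | obs) = 1/8 / 1/2 = 1/4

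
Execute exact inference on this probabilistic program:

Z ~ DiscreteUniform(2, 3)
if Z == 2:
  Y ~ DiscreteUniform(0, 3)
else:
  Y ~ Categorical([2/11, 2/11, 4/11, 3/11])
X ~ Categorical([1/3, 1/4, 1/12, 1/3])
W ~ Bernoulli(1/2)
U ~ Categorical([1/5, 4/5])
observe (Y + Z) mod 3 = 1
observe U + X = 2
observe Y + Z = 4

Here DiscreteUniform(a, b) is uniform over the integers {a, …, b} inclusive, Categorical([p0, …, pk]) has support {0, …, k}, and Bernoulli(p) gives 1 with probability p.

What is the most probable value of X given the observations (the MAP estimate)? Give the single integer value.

Enumerate traces; 8 have nonzero weight after conditioning:
  (Z=2, Y=2, X=1, W=0, U=1) weight 1/80
  (Z=2, Y=2, X=1, W=1, U=1) weight 1/80
  (Z=2, Y=2, X=2, W=0, U=0) weight 1/960
  (Z=2, Y=2, X=2, W=1, U=0) weight 1/960
  (Z=3, Y=1, X=1, W=0, U=1) weight 1/110
  (Z=3, Y=1, X=1, W=1, U=1) weight 1/110
  (Z=3, Y=1, X=2, W=0, U=0) weight 1/1320
  (Z=3, Y=1, X=2, W=1, U=0) weight 1/1320
Group by X:
  weight(X=1) = 19/440
  weight(X=2) = 19/5280
Total weight = 19/440 + 19/5280 = 247/5280
P(X=1 | obs) = 19/440 / 247/5280 = 12/13
P(X=2 | obs) = 19/5280 / 247/5280 = 1/13
argmax = 1

argmax_v P(X = v | obs) = 1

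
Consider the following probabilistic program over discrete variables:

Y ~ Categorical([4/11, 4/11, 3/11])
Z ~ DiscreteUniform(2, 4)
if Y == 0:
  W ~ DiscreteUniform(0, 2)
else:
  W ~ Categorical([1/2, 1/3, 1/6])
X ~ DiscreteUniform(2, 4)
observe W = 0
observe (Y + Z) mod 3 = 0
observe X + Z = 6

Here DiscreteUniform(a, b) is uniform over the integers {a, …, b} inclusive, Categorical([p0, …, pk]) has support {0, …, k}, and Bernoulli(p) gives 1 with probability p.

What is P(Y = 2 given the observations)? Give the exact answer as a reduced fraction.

P(Y = 2 | obs) = 9/29

Enumerate traces; 3 have nonzero weight after conditioning:
  (Y=0, Z=3, W=0, X=3) weight 4/297
  (Y=1, Z=2, W=0, X=4) weight 2/99
  (Y=2, Z=4, W=0, X=2) weight 1/66
Group by Y:
  weight(Y=0) = 4/297
  weight(Y=1) = 2/99
  weight(Y=2) = 1/66
Total weight = 4/297 + 2/99 + 1/66 = 29/594
P(Y=0 | obs) = 4/297 / 29/594 = 8/29
P(Y=1 | obs) = 2/99 / 29/594 = 12/29
P(Y=2 | obs) = 1/66 / 29/594 = 9/29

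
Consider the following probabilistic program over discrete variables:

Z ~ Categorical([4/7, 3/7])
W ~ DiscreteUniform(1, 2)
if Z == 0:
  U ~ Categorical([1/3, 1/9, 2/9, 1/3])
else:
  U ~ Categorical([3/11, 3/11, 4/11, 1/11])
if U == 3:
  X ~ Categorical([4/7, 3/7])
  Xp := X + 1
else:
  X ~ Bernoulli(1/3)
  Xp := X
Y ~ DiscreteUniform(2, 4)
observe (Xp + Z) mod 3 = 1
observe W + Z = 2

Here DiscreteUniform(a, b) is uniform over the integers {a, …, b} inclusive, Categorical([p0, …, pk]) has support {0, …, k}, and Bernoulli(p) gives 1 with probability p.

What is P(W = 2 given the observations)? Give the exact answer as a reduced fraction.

Enumerate traces; 21 have nonzero weight after conditioning:
  (Z=0, W=2, U=0, X=1, Y=2) weight 2/189
  (Z=0, W=2, U=0, X=1, Y=3) weight 2/189
  (Z=0, W=2, U=0, X=1, Y=4) weight 2/189
  (Z=0, W=2, U=1, X=1, Y=2) weight 2/567
  (Z=0, W=2, U=1, X=1, Y=3) weight 2/567
  (Z=0, W=2, U=1, X=1, Y=4) weight 2/567
  (Z=0, W=2, U=2, X=1, Y=2) weight 4/567
  (Z=0, W=2, U=2, X=1, Y=3) weight 4/567
  (Z=1, W=1, U=0, X=0, Y=2) weight 1/77
  … 12 more
Group by W:
  weight(W=1) = 10/77
  weight(W=2) = 52/441
Total weight = 10/77 + 52/441 = 1202/4851
P(W=1 | obs) = 10/77 / 1202/4851 = 315/601
P(W=2 | obs) = 52/441 / 1202/4851 = 286/601

P(W = 2 | obs) = 286/601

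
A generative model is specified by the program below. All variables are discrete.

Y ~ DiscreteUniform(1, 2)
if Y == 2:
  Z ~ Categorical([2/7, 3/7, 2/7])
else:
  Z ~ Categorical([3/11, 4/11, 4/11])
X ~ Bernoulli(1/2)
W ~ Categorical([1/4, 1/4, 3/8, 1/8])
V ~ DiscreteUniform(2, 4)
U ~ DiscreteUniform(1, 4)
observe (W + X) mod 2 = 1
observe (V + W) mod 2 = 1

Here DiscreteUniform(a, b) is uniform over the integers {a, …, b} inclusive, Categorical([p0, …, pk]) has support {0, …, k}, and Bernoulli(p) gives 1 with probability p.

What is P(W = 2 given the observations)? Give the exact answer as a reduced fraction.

P(W = 2 | obs) = 3/11

Enumerate traces; 144 have nonzero weight after conditioning:
  (Y=1, Z=0, X=0, W=1, V=2, U=1) weight 1/704
  (Y=1, Z=0, X=0, W=1, V=2, U=2) weight 1/704
  (Y=1, Z=0, X=0, W=1, V=2, U=3) weight 1/704
  (Y=1, Z=0, X=0, W=1, V=2, U=4) weight 1/704
  (Y=1, Z=0, X=0, W=1, V=4, U=1) weight 1/704
  (Y=1, Z=0, X=0, W=1, V=4, U=2) weight 1/704
  (Y=1, Z=0, X=0, W=1, V=4, U=3) weight 1/704
  (Y=1, Z=0, X=0, W=1, V=4, U=4) weight 1/704
  (Y=1, Z=0, X=0, W=3, V=2, U=1) weight 1/1408
  (Y=1, Z=0, X=1, W=0, V=3, U=1) weight 1/704
  … 134 more
Group by W:
  weight(W=0) = 1/24
  weight(W=1) = 1/12
  weight(W=2) = 1/16
  weight(W=3) = 1/24
Total weight = 1/24 + 1/12 + 1/16 + 1/24 = 11/48
P(W=0 | obs) = 1/24 / 11/48 = 2/11
P(W=1 | obs) = 1/12 / 11/48 = 4/11
P(W=2 | obs) = 1/16 / 11/48 = 3/11
P(W=3 | obs) = 1/24 / 11/48 = 2/11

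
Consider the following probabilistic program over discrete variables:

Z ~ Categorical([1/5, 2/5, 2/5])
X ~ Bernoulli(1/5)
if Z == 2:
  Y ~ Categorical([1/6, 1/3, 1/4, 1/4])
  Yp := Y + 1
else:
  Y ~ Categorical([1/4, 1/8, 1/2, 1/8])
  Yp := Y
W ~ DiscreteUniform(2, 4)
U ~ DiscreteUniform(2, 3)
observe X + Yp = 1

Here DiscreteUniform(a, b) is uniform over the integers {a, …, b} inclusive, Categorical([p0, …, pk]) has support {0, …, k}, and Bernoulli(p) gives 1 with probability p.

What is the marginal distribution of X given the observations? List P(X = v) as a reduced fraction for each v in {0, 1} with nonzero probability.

P(X=0) = 34/43, P(X=1) = 9/43

Enumerate traces; 30 have nonzero weight after conditioning:
  (Z=0, X=0, Y=1, W=2, U=2) weight 1/300
  (Z=0, X=0, Y=1, W=2, U=3) weight 1/300
  (Z=0, X=0, Y=1, W=3, U=2) weight 1/300
  (Z=0, X=0, Y=1, W=3, U=3) weight 1/300
  (Z=0, X=0, Y=1, W=4, U=2) weight 1/300
  (Z=0, X=0, Y=1, W=4, U=3) weight 1/300
  (Z=0, X=1, Y=0, W=2, U=2) weight 1/600
  (Z=0, X=1, Y=0, W=2, U=3) weight 1/600
  … 22 more
Group by X:
  weight(X=0) = 17/150
  weight(X=1) = 3/100
Total weight = 17/150 + 3/100 = 43/300
P(X=0 | obs) = 17/150 / 43/300 = 34/43
P(X=1 | obs) = 3/100 / 43/300 = 9/43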